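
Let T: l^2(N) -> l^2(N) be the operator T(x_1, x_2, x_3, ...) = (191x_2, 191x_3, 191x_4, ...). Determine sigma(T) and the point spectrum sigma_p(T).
sigma(T) = closed disk {z in C : |z| ≤ 191}; sigma_p(T) = open disk {z in C : |z| < 191}

Note T = 191·V where V is the unit left shift (V x)_k = x_{k+1}; so sigma(T) = 191·sigma(V) and ||T|| = 191||V||. ||T x||^2 = 36481sum_{k≥2} |x_k|^2 ≤ 36481||x||^2, with equality on {x : x_1 = 0}, so ||T|| = 191. For any lambda with |lambda| < 191, set r = lambda/191 (|r| < 1); the vector x = (1, r, r^2, ...) is in l^2 and satisfies T x = 191(r, r^2, ...) = lambda x, so lambda is an eigenvalue. On the boundary |lambda| = 191 the geometric series diverges, so no l^2 eigenvector exists, but these lambda lie in the approximate point spectrum. Hence sigma(T) is the closed disk of radius 191 and sigma_p(T) is the open disk.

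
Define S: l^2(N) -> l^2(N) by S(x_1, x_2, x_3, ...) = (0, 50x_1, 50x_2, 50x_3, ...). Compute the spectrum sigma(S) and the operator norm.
sigma(S) = closed disk {z in C : |z| ≤ 50}; ||S|| = 50

Note S = 50·U where U is the unit right shift (U x)_k = x_{k-1} (with x_0 := 0); so ||S|| = 50||U|| and sigma(S) = 50·sigma(U). ||S x||^2 = sum_{k≥1} |50x_k|^2 = 2500||x||^2, so ||S|| = 50 and sigma(S) ⊂ {|z| ≤ 50}. For any |lambda| < 50, the equation (S - lambda I) x = 0 forces x_1 = 0, then 50x_k = lambda x_{k+1} ⇒ x = 0, so S has no eigenvalues. But (S - lambda I) is not surjective for |lambda| < 50: solving (S - lambda I) x = e_1 would require x_n proportional to (lambda/50)^(-n), which is not in l^2. So every |lambda| < 50 lies in the residual spectrum. The boundary |lambda| = 50 is in the approximate point spectrum (the spectrum is closed). Hence sigma(S) is the closed disk of radius 50.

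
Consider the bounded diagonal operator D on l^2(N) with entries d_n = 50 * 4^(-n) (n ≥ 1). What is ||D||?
||D|| = 25/2 (attained at n = 1)

For D diagonal, ||D|| = sup_n |d_n|. The sequence d_n = 50 * 4^(-n) is positive and strictly decreasing (ratio 4^(-1) < 1), so the supremum is d_1 = 50/4 = 25/2. Hence ||D|| = 25/2.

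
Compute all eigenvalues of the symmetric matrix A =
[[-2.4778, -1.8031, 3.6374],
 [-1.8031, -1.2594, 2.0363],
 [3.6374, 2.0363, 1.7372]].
sigma(A) ≈ {-6, 0, 4}

A is real symmetric, so its spectrum consists of real eigenvalues. Expanding the characteristic polynomial of the displayed matrix gives
  det(λ I - A) = p(λ) = λ^3 + (2)λ^2 + (-24)λ + (0).
Solving p(λ) = 0 yields eigenvalues ≈ -6, 0, 4. (A is shown rounded to 4 decimals, so these recover the underlying integer eigenvalues to within that precision.)
Verification: the trace of A = -2 equals the sum of eigenvalues -2, and det(A) ≈ -0.0005 matches the eigenvalue product 0.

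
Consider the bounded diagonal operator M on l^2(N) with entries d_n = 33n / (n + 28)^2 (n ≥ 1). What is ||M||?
||M|| = 33/112 (attained at n = 28)

For M diagonal, ||M|| = sup_n |d_n|. Treat f(x) = 33x / (x + 28)^2 for real x > 0. By the quotient rule, f'(x) = 33(28 - x)/(x + 28)^3, which is positive for x < 28 and negative for x > 28. So f has a unique maximum at x = 28, and since 28 is a positive integer, the supremum over n ≥ 1 is attained at n = 28: d_28 = 33·28/(28 + 28)^2 = 33·28/3136 = 33/112. Hence ||M|| = 33/112.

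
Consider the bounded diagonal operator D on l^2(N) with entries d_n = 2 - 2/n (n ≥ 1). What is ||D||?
||D|| = 2

For a diagonal operator on l^2 with entries d_n, ||D|| = sup_n |d_n|. Here d_1 = 0, d_2 = 1, ..., and d_n = 2 - 2/n increases monotonically toward 2. All terms lie in [0, 2), so |d_n| = d_n and the supremum is the limit 2, which is not attained by any individual d_n. Hence ||D|| = 2.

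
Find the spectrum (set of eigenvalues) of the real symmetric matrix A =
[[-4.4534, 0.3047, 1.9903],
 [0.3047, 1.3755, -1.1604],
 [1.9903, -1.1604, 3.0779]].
sigma(A) ≈ {-5, 1, 4}

A is real symmetric, so its spectrum consists of real eigenvalues. Expanding the characteristic polynomial of the displayed matrix gives
  det(λ I - A) = p(λ) = λ^3 + (0)λ^2 + (-21)λ + (20).
Solving p(λ) = 0 yields eigenvalues ≈ -5, 1, 4. (A is shown rounded to 4 decimals, so these recover the underlying integer eigenvalues to within that precision.)
Verification: the trace of A = 0 equals the sum of eigenvalues 0, and det(A) ≈ -19.9995 matches the eigenvalue product -20.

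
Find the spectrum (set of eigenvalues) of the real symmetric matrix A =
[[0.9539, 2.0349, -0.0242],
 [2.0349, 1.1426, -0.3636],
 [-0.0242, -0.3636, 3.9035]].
sigma(A) ≈ {-1, 3, 4}

A is real symmetric, so its spectrum consists of real eigenvalues. Expanding the characteristic polynomial of the displayed matrix gives
  det(λ I - A) = p(λ) = λ^3 + (-6)λ^2 + (5)λ + (12).
Solving p(λ) = 0 yields eigenvalues ≈ -1, 3, 4. (A is shown rounded to 4 decimals, so these recover the underlying integer eigenvalues to within that precision.)
Verification: the trace of A = 6 equals the sum of eigenvalues 6, and det(A) ≈ -12.0001 matches the eigenvalue product -12.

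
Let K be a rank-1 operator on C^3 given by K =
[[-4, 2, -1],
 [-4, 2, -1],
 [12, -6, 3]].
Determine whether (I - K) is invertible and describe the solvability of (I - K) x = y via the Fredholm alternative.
(I - K) is singular (det(I - K) = 0, i.e. 1 ∈ sigma(K)). (I - K) x = y is solvable iff y ⊥ ker((I - K)^*) = span{(-4, 2, -1)}, i.e. iff -4y_1 + 2y_2 - y_3 = 0. When solvable, the solutions are x = y + c·(1, 1, -3), c arbitrary (ker(I - K) = span{(1, 1, -3)}, dimension 1).

K has rank 1, so it is an outer product K = u v^T: every row of K is a multiple of one row vector. Reading off the entries, u = (1, 1, -3) and v = (-4, 2, -1) (row i of K equals u_i·v^T). A rank-one matrix u v^T satisfies K u = u (v·u) and kills the (2)-dimensional subspace v^⊥, so its characteristic polynomial is lambda^2 (lambda - v·u) with v·u = tr K = 1. Hence the eigenvalues of I - K are 1 (multiplicity 2) and 1 - (1) = 0, so det(I - K) = 0. (Direct check: I - K =
[[5, -2, 1],
 [4, -1, 1],
 [-12, 6, -2]]
has determinant 0.) So 1 is an eigenvalue of K and (I - K) is not invertible. The finite-dimensional Fredholm alternative says: either (I - K) is invertible, or ker(I - K) ≠ {0} and then range(I - K) = ker((I - K)^*)^⊥, with dim ker(I - K) = dim ker((I - K)^*). We are in the second case, so we need both kernels. Kernel of I - K: (I - K) u = u - u (v·u) = u - u = 0, so ker(I - K) = span{u} = span{(1, 1, -3)} (it is exactly 1-dimensional because rank(I - K) = 2). Kernel of the adjoint: K is real, so (I - K)^* = I - K^T = I - v u^T, and (I - v u^T) v = v - v (u·v) = 0; hence ker((I - K)^*) = span{v} = span{(-4, 2, -1)}. Therefore (I - K) x = y is solvable iff <y, v> = 0, i.e. iff -4y_1 + 2y_2 - y_3 = 0. When this holds, K y = u (v·y) = 0, so (I - K) y = y and x = y is a particular solution; the full solution set is the line x = y + c·u = y + c·(1, 1, -3), c ∈ C.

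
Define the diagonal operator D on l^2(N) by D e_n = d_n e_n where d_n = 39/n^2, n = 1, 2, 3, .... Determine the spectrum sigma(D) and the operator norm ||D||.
sigma(D) = {39/n^2 : n ≥ 1} ∪ {0}; ||D|| = 39

A bounded diagonal operator on l^2 with diagonal entries d_n has spectrum equal to the closure of {d_n : n ≥ 1}: every d_n is an eigenvalue (with eigenvector e_n), so {d_n} ⊂ sigma(D); the spectrum is closed, so its closure is too; and for lambda not in the closure, (D - lambda I) has bounded inverse (the diagonal entries 1/(d_n - lambda) are bounded). For our sequence d_n = 39/n^2, n = 1, 2, 3, ...:
  - {d_n} = {39/n^2 : n ≥ 1}; the only limit point is 0
  - closure = {39/n^2 : n ≥ 1} ∪ {0}
For the norm: a diagonal operator has ||D|| = sup_n |d_n|. Here d_n = 39/n^2 is positive and decreasing, so sup_n |d_n| = d_1 = 39. So ||D|| = 39.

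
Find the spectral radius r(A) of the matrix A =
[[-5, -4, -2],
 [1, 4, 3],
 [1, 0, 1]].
r(A) ≈ 4.4188

The eigenvalues of A are the roots of its characteristic polynomial. With M = A (coefficients from the trace, the sum of principal 2x2 minors, and det A):
  p(λ) = det(λ I - M) = λ^3 - 15λ + 20.
No integer candidate from the rational root theorem (±divisors of 20) is a root, so the roots are irrational. The cubic discriminant is Δ = 2700 > 0, so there are three distinct real roots. p(-5) = -30 and p(-4) = 16 have opposite signs, so a root lies in (-5, -4); Newton's method refines it to λ ≈ -4.4188. p(1) = 6 and p(2) = -2 have opposite signs, so a root lies in (1, 2); Newton's method refines it to λ ≈ 1.6132. p(2) = -2 and p(3) = 2 have opposite signs, so a root lies in (2, 3); Newton's method refines it to λ ≈ 2.8056. Check (Vieta): the three roots sum to 0, matching tr M = 0.
Thus the eigenvalues (to 4 decimals) are -4.4188 (modulus 4.4188); 1.6132 (modulus 1.6132); 2.8056 (modulus 2.8056). The spectral radius is the largest modulus: r(A) ≈ 4.4188. (Cross-check: r(A) ≤ ||A||_2 ≈ 8.0711; equality holds whenever A is normal, though it can also hold for some non-normal A.)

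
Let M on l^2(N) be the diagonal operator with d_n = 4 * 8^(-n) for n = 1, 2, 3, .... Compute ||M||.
||M|| = 1/2 (attained at n = 1)

For M diagonal, ||M|| = sup_n |d_n|. The sequence d_n = 4 * 8^(-n) is positive and strictly decreasing (ratio 8^(-1) < 1), so the supremum is d_1 = 4/8 = 1/2. Hence ||M|| = 1/2.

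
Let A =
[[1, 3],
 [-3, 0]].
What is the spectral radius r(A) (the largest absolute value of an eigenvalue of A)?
r(A) = 3

The eigenvalues of A are the roots of its characteristic polynomial. With M = A (coefficients from the trace and determinant):
  p(λ) = det(λ I - M) = λ^2 - λ + 9.
For λ^2 - λ + 9 the discriminant is -35. It is negative, so the roots are the complex-conjugate pair λ = 1/2 ± (sqrt(35)/2) i ≈ 0.5 ± 2.958i. For a conjugate pair the product of the roots equals the constant term, so |λ|^2 = 9 and |λ| = sqrt(9) = 3.
Thus the eigenvalues (to 4 decimals) are 0.5 ± 2.958i (modulus 3). The spectral radius is the largest modulus: r(A) = 3. (Cross-check: r(A) ≤ ||A||_2 ≈ 3.5414; equality holds whenever A is normal, though it can also hold for some non-normal A.)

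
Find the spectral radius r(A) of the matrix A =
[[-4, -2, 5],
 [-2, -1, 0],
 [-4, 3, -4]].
r(A) ≈ 5.16

The eigenvalues of A are the roots of its characteristic polynomial. With M = A (coefficients from the trace, the sum of principal 2x2 minors, and det A):
  p(λ) = det(λ I - M) = λ^3 + 9λ^2 + 40λ + 50.
No integer candidate from the rational root theorem (±divisors of 50) is a root, so the roots are irrational. The cubic discriminant is Δ = -15700 < 0, so there is one real root and a complex-conjugate pair. p(-2) = -2 and p(-1) = 18 have opposite signs, so a root lies in (-2, -1); Newton's method refines it to λ ≈ -1.8779. Dividing out (λ - (-1.8779)) leaves approximately λ^2 + 7.1221λ + 26.6254. For λ^2 + 7.1221λ + 26.6254 the discriminant is -55.7773. It is negative, so the remaining roots are the complex-conjugate pair λ ≈ -3.561 ± 3.7342i. Their product equals the constant term, so |λ|^2 ≈ 26.6254 and |λ| ≈ 5.16.
Thus the eigenvalues (to 4 decimals) are -1.8779 (modulus 1.8779); -3.561 ± 3.7342i (modulus 5.16). The spectral radius is the largest modulus: r(A) ≈ 5.16. (Cross-check: r(A) ≤ ||A||_2 ≈ 7.3263; equality holds whenever A is normal, though it can also hold for some non-normal A.)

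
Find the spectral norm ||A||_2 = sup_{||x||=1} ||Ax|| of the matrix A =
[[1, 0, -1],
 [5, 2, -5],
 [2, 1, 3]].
||A||_2 ≈ 7.4893 (= sqrt(largest eigenvalue of A^T A))

||A||_2 = sigma_max(A) = sqrt(lambda_max(A^T A)). Form the symmetric matrix M = A^T A =
[[30, 12, -20],
 [12, 5, -7],
 [-20, -7, 35]].
Its characteristic polynomial (trace, sum of principal 2x2 minors, determinant of M give the coefficients) is
  p(λ) = det(λ I - M) = λ^3 - 70λ^2 + 782λ - 100.
No integer candidate from the rational root theorem (±divisors of 100) is a root, so the roots are irrational. The cubic discriminant is Δ = 1044682528 > 0, so there are three distinct real roots. p(0) = -100 and p(1) = 613 have opposite signs, so a root lies in (0, 1); Newton's method refines it to λ ≈ 0.1294. p(13) = 433 and p(14) = -128 have opposite signs, so a root lies in (13, 14); Newton's method refines it to λ ≈ 13.7808. p(56) = -212 and p(57) = 2237 have opposite signs, so a root lies in (56, 57); Newton's method refines it to λ ≈ 56.0899. Check (Vieta): the three roots sum to 70, matching tr M = 70.
So the eigenvalues of A^T A are ≈ 0.1294, 13.7808, 56.0899 (all ≥ 0, as they must be for A^T A). The largest is λ_max ≈ 56.0899, hence ||A||_2 = sqrt(λ_max) ≈ 7.4893.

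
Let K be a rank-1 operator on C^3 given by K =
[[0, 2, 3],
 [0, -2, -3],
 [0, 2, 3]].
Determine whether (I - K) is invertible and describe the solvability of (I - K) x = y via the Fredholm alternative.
(I - K) is singular (det(I - K) = 0, i.e. 1 ∈ sigma(K)). (I - K) x = y is solvable iff y ⊥ ker((I - K)^*) = span{(0, 2, 3)}, i.e. iff 2y_2 + 3y_3 = 0. When solvable, the solutions are x = y + c·(1, -1, 1), c arbitrary (ker(I - K) = span{(1, -1, 1)}, dimension 1).

K has rank 1, so it is an outer product K = u v^T: every row of K is a multiple of one row vector. Reading off the entries, u = (1, -1, 1) and v = (0, 2, 3) (row i of K equals u_i·v^T). A rank-one matrix u v^T satisfies K u = u (v·u) and kills the (2)-dimensional subspace v^⊥, so its characteristic polynomial is lambda^2 (lambda - v·u) with v·u = tr K = 1. Hence the eigenvalues of I - K are 1 (multiplicity 2) and 1 - (1) = 0, so det(I - K) = 0. (Direct check: I - K =
[[1, -2, -3],
 [0, 3, 3],
 [0, -2, -2]]
has determinant 0.) So 1 is an eigenvalue of K and (I - K) is not invertible. The finite-dimensional Fredholm alternative says: either (I - K) is invertible, or ker(I - K) ≠ {0} and then range(I - K) = ker((I - K)^*)^⊥, with dim ker(I - K) = dim ker((I - K)^*). We are in the second case, so we need both kernels. Kernel of I - K: (I - K) u = u - u (v·u) = u - u = 0, so ker(I - K) = span{u} = span{(1, -1, 1)} (it is exactly 1-dimensional because rank(I - K) = 2). Kernel of the adjoint: K is real, so (I - K)^* = I - K^T = I - v u^T, and (I - v u^T) v = v - v (u·v) = 0; hence ker((I - K)^*) = span{v} = span{(0, 2, 3)}. Therefore (I - K) x = y is solvable iff <y, v> = 0, i.e. iff 2y_2 + 3y_3 = 0. When this holds, K y = u (v·y) = 0, so (I - K) y = y and x = y is a particular solution; the full solution set is the line x = y + c·u = y + c·(1, -1, 1), c ∈ C.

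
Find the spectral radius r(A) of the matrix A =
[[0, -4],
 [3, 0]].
r(A) = sqrt(12) ≈ 3.4641

The eigenvalues of A are the roots of its characteristic polynomial. With M = A (coefficients from the trace and determinant):
  p(λ) = det(λ I - M) = λ^2 + 12.
For λ^2 + 12 the discriminant is -48. It is negative, so the roots are the complex-conjugate pair λ = 0 ± (sqrt(48)/2) i ≈ 0 ± 3.4641i. For a conjugate pair the product of the roots equals the constant term, so |λ|^2 = 12 and |λ| = sqrt(12) ≈ 3.4641.
Thus the eigenvalues (to 4 decimals) are 0 ± 3.4641i (modulus 3.4641). The spectral radius is the largest modulus: r(A) = sqrt(12) ≈ 3.4641. (Cross-check: r(A) ≤ ||A||_2 ≈ 4; equality holds whenever A is normal, though it can also hold for some non-normal A.)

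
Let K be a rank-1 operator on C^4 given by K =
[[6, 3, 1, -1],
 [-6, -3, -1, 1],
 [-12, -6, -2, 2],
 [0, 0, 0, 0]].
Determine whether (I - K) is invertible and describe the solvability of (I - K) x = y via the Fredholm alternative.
(I - K) is singular (det(I - K) = 0, i.e. 1 ∈ sigma(K)). (I - K) x = y is solvable iff y ⊥ ker((I - K)^*) = span{(6, 3, 1, -1)}, i.e. iff 6y_1 + 3y_2 + y_3 - y_4 = 0. When solvable, the solutions are x = y + c·(1, -1, -2, 0), c arbitrary (ker(I - K) = span{(1, -1, -2, 0)}, dimension 1).

K has rank 1, so it is an outer product K = u v^T: every row of K is a multiple of one row vector. Reading off the entries, u = (1, -1, -2, 0) and v = (6, 3, 1, -1) (row i of K equals u_i·v^T). A rank-one matrix u v^T satisfies K u = u (v·u) and kills the (3)-dimensional subspace v^⊥, so its characteristic polynomial is lambda^3 (lambda - v·u) with v·u = tr K = 1. Hence the eigenvalues of I - K are 1 (multiplicity 3) and 1 - (1) = 0, so det(I - K) = 0. (Direct check: I - K =
[[-5, -3, -1, 1],
 [6, 4, 1, -1],
 [12, 6, 3, -2],
 [0, 0, 0, 1]]
has determinant 0.) So 1 is an eigenvalue of K and (I - K) is not invertible. The finite-dimensional Fredholm alternative says: either (I - K) is invertible, or ker(I - K) ≠ {0} and then range(I - K) = ker((I - K)^*)^⊥, with dim ker(I - K) = dim ker((I - K)^*). We are in the second case, so we need both kernels. Kernel of I - K: (I - K) u = u - u (v·u) = u - u = 0, so ker(I - K) = span{u} = span{(1, -1, -2, 0)} (it is exactly 1-dimensional because rank(I - K) = 3). Kernel of the adjoint: K is real, so (I - K)^* = I - K^T = I - v u^T, and (I - v u^T) v = v - v (u·v) = 0; hence ker((I - K)^*) = span{v} = span{(6, 3, 1, -1)}. Therefore (I - K) x = y is solvable iff <y, v> = 0, i.e. iff 6y_1 + 3y_2 + y_3 - y_4 = 0. When this holds, K y = u (v·y) = 0, so (I - K) y = y and x = y is a particular solution; the full solution set is the line x = y + c·u = y + c·(1, -1, -2, 0), c ∈ C.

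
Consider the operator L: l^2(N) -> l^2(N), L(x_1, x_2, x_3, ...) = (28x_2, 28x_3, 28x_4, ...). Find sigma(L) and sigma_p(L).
sigma(L) = closed disk {z in C : |z| ≤ 28}; sigma_p(L) = open disk {z in C : |z| < 28}

Note L = 28·V where V is the unit left shift (V x)_k = x_{k+1}; so sigma(L) = 28·sigma(V) and ||L|| = 28||V||. ||L x||^2 = 784sum_{k≥2} |x_k|^2 ≤ 784||x||^2, with equality on {x : x_1 = 0}, so ||L|| = 28. For any lambda with |lambda| < 28, set r = lambda/28 (|r| < 1); the vector x = (1, r, r^2, ...) is in l^2 and satisfies L x = 28(r, r^2, ...) = lambda x, so lambda is an eigenvalue. On the boundary |lambda| = 28 the geometric series diverges, so no l^2 eigenvector exists, but these lambda lie in the approximate point spectrum. Hence sigma(L) is the closed disk of radius 28 and sigma_p(L) is the open disk.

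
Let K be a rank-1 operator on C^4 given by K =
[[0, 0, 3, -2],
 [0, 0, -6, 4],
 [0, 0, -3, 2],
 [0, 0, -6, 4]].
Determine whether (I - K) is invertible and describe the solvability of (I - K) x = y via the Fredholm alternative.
(I - K) is singular (det(I - K) = 0, i.e. 1 ∈ sigma(K)). (I - K) x = y is solvable iff y ⊥ ker((I - K)^*) = span{(0, 0, 3, -2)}, i.e. iff 3y_3 - 2y_4 = 0. When solvable, the solutions are x = y + c·(1, -2, -1, -2), c arbitrary (ker(I - K) = span{(1, -2, -1, -2)}, dimension 1).

K has rank 1, so it is an outer product K = u v^T: every row of K is a multiple of one row vector. Reading off the entries, u = (1, -2, -1, -2) and v = (0, 0, 3, -2) (row i of K equals u_i·v^T). A rank-one matrix u v^T satisfies K u = u (v·u) and kills the (3)-dimensional subspace v^⊥, so its characteristic polynomial is lambda^3 (lambda - v·u) with v·u = tr K = 1. Hence the eigenvalues of I - K are 1 (multiplicity 3) and 1 - (1) = 0, so det(I - K) = 0. (Direct check: I - K =
[[1, 0, -3, 2],
 [0, 1, 6, -4],
 [0, 0, 4, -2],
 [0, 0, 6, -3]]
has determinant 0.) So 1 is an eigenvalue of K and (I - K) is not invertible. The finite-dimensional Fredholm alternative says: either (I - K) is invertible, or ker(I - K) ≠ {0} and then range(I - K) = ker((I - K)^*)^⊥, with dim ker(I - K) = dim ker((I - K)^*). We are in the second case, so we need both kernels. Kernel of I - K: (I - K) u = u - u (v·u) = u - u = 0, so ker(I - K) = span{u} = span{(1, -2, -1, -2)} (it is exactly 1-dimensional because rank(I - K) = 3). Kernel of the adjoint: K is real, so (I - K)^* = I - K^T = I - v u^T, and (I - v u^T) v = v - v (u·v) = 0; hence ker((I - K)^*) = span{v} = span{(0, 0, 3, -2)}. Therefore (I - K) x = y is solvable iff <y, v> = 0, i.e. iff 3y_3 - 2y_4 = 0. When this holds, K y = u (v·y) = 0, so (I - K) y = y and x = y is a particular solution; the full solution set is the line x = y + c·u = y + c·(1, -2, -1, -2), c ∈ C.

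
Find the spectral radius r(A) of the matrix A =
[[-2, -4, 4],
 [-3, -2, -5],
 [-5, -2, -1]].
r(A) ≈ 6.2774

The eigenvalues of A are the roots of its characteristic polynomial. With M = A (coefficients from the trace, the sum of principal 2x2 minors, and det A):
  p(λ) = det(λ I - M) = λ^3 + 5λ^2 + 6λ + 88.
No integer candidate from the rational root theorem (±divisors of 88) is a root, so the roots are irrational. The cubic discriminant is Δ = -205532 < 0, so there is one real root and a complex-conjugate pair. p(-7) = -52 and p(-6) = 16 have opposite signs, so a root lies in (-7, -6); Newton's method refines it to λ ≈ -6.2774. Dividing out (λ - (-6.2774)) leaves approximately λ^2 - 1.2774λ + 14.0186. For λ^2 - 1.2774λ + 14.0186 the discriminant is -54.4427. It is negative, so the remaining roots are the complex-conjugate pair λ ≈ 0.6387 ± 3.6893i. Their product equals the constant term, so |λ|^2 ≈ 14.0186 and |λ| ≈ 3.7441.
Thus the eigenvalues (to 4 decimals) are -6.2774 (modulus 6.2774); 0.6387 ± 3.6893i (modulus 3.7441). The spectral radius is the largest modulus: r(A) ≈ 6.2774. (Cross-check: r(A) ≤ ||A||_2 ≈ 7.7057; equality holds whenever A is normal, though it can also hold for some non-normal A.)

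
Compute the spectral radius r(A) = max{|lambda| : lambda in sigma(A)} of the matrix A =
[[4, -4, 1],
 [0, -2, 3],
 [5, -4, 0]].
r(A) = 2

The eigenvalues of A are the roots of its characteristic polynomial. With M = A (coefficients from the trace, the sum of principal 2x2 minors, and det A):
  p(λ) = det(λ I - M) = λ^3 - 2λ^2 - λ + 2.
By the rational root theorem any rational root is an integer divisor of 2. Testing λ = -1: p(-1) = -1 - 2 + 1 + 2 = 0, so λ = -1 is a root. Dividing out (λ + 1) leaves p(λ) = (λ + 1)(λ^2 - 3λ + 2). For λ^2 - 3λ + 2 the discriminant is 1. It is a perfect square (1^2), so the roots are rational: λ = (3 ± 1)/2 = 2, 1.
Thus the eigenvalues (to 4 decimals) are 2 (modulus 2); 1 (modulus 1); -1 (modulus 1). The spectral radius is the largest modulus: r(A) = 2. (Cross-check: r(A) ≤ ||A||_2 ≈ 8.7196; equality holds whenever A is normal, though it can also hold for some non-normal A.)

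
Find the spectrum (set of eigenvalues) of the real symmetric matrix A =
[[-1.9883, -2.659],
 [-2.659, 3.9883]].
sigma(A) ≈ {-3, 5}

A is real symmetric, so its spectrum consists of real eigenvalues. Expanding the characteristic polynomial of the displayed matrix gives
  det(λ I - A) = p(λ) = λ^2 + (-2)λ + (-15).
Solving p(λ) = 0 yields eigenvalues ≈ -3, 5. (A is shown rounded to 4 decimals, so these recover the underlying integer eigenvalues to within that precision.)
Verification: the trace of A = 2 equals the sum of eigenvalues 2, and det(A) ≈ -15.0002 matches the eigenvalue product -15.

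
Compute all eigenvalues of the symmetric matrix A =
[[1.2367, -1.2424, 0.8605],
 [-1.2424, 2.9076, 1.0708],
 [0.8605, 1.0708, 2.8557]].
sigma(A) ≈ {0, 3, 4}

A is real symmetric, so its spectrum consists of real eigenvalues. Expanding the characteristic polynomial of the displayed matrix gives
  det(λ I - A) = p(λ) = λ^3 + (-7)λ^2 + (12)λ + (0).
Solving p(λ) = 0 yields eigenvalues ≈ 0, 3, 4. (A is shown rounded to 4 decimals, so these recover the underlying integer eigenvalues to within that precision.)
Verification: the trace of A = 7 equals the sum of eigenvalues 7, and det(A) ≈ 0.0001 matches the eigenvalue product 0.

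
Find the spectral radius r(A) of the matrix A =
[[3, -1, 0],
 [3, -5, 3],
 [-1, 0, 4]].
r(A) ≈ 4.5566

The eigenvalues of A are the roots of its characteristic polynomial. With M = A (coefficients from the trace, the sum of principal 2x2 minors, and det A):
  p(λ) = det(λ I - M) = λ^3 - 2λ^2 - 20λ + 45.
No integer candidate from the rational root theorem (±divisors of 45) is a root, so the roots are irrational. The cubic discriminant is Δ = 12765 > 0, so there are three distinct real roots. p(-5) = -30 and p(-4) = 29 have opposite signs, so a root lies in (-5, -4); Newton's method refines it to λ ≈ -4.5566. p(2) = 5 and p(3) = -6 have opposite signs, so a root lies in (2, 3); Newton's method refines it to λ ≈ 2.3448. p(4) = -3 and p(5) = 20 have opposite signs, so a root lies in (4, 5); Newton's method refines it to λ ≈ 4.2118. Check (Vieta): the three roots sum to 2, matching tr M = 2.
Thus the eigenvalues (to 4 decimals) are -4.5566 (modulus 4.5566); 2.3448 (modulus 2.3448); 4.2118 (modulus 4.2118). The spectral radius is the largest modulus: r(A) ≈ 4.5566. (Cross-check: r(A) ≤ ||A||_2 ≈ 7.0607; equality holds whenever A is normal, though it can also hold for some non-normal A.)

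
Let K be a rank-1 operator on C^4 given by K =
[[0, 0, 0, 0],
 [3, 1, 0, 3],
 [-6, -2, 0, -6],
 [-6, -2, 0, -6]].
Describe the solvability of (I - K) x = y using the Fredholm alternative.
(I - K) is invertible (det(I - K) = 6 ≠ 0), so for every y in C^4 the equation (I - K) x = y has a unique solution.

K has rank 1, so it is an outer product K = u v^T: every row of K is a multiple of one row vector. Reading off the entries, u = (0, 1, -2, -2) and v = (3, 1, 0, 3) (row i of K equals u_i·v^T). A rank-one matrix u v^T satisfies K u = u (v·u) and kills the (3)-dimensional subspace v^⊥, so its characteristic polynomial is lambda^3 (lambda - v·u) with v·u = tr K = -5. Hence the eigenvalues of I - K are 1 (multiplicity 3) and 1 - (-5) = 6, so det(I - K) = 6. (Direct check: I - K =
[[1, 0, 0, 0],
 [-3, 0, 0, -3],
 [6, 2, 1, 6],
 [6, 2, 0, 7]]
has determinant 6.) The finite-dimensional Fredholm alternative says: either (I - K) is invertible, or ker(I - K) ≠ {0} and then range(I - K) = ker((I - K)^*)^⊥, with dim ker(I - K) = dim ker((I - K)^*). Since det(I - K) ≠ 0, 1 is not an eigenvalue of K and ker(I - K) = {0}, so we are in the first case: for every y there is a unique x = (I - K)^(-1) y. Explicitly, by the Sherman–Morrison formula, (I - u v^T)^(-1) = I + u v^T/(1 - v·u), i.e. (I - K)^(-1) = I + K/(6).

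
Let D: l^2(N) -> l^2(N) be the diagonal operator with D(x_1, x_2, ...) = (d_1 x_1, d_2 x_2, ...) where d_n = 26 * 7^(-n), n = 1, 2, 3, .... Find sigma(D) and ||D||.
sigma(D) = {26 * 7^(-n) : n ≥ 1} ∪ {0}; ||D|| = 26/7

A bounded diagonal operator on l^2 with diagonal entries d_n has spectrum equal to the closure of {d_n : n ≥ 1}: every d_n is an eigenvalue (with eigenvector e_n), so {d_n} ⊂ sigma(D); the spectrum is closed, so its closure is too; and for lambda not in the closure, (D - lambda I) has bounded inverse (the diagonal entries 1/(d_n - lambda) are bounded). For our sequence d_n = 26 * 7^(-n), n = 1, 2, 3, ...:
  - {d_n} = {26 * 7^(-n) : n ≥ 1}; the only limit point is 0
  - closure = {26 * 7^(-n) : n ≥ 1} ∪ {0}
For the norm: a diagonal operator has ||D|| = sup_n |d_n|. Here d_n = 26 * 7^(-n) is positive and decreasing, so sup_n |d_n| = d_1 = 26/7. So ||D|| = 26/7.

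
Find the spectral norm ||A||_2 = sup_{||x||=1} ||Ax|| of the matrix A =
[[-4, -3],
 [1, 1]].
||A||_2 = sqrt((27 + sqrt(725))/2) ≈ 5.1926 (= sqrt(largest eigenvalue of A^T A))

||A||_2 = sigma_max(A) = sqrt(lambda_max(A^T A)). Form the symmetric matrix M = A^T A =
[[17, 13],
 [13, 10]].
Its characteristic polynomial (trace, determinant of M give the coefficients) is
  p(λ) = det(λ I - M) = λ^2 - 27λ + 1.
For λ^2 - 27λ + 1 the discriminant is 725. It is nonnegative but not a perfect square, so the roots are real and irrational: λ = (27 ± sqrt(725))/2 ≈ 26.9629, 0.0371.
So the eigenvalues of A^T A are ≈ 0.0371, 26.9629 (all ≥ 0, as they must be for A^T A). The largest is λ_max = (27 + sqrt(725))/2 ≈ 26.9629, hence ||A||_2 = sqrt(λ_max) = sqrt((27 + sqrt(725))/2) ≈ 5.1926.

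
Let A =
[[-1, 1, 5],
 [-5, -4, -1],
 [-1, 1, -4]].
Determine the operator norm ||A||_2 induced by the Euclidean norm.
||A||_2 ≈ 6.9139 (= sqrt(largest eigenvalue of A^T A))

||A||_2 = sigma_max(A) = sqrt(lambda_max(A^T A)). Form the symmetric matrix M = A^T A =
[[27, 18, 4],
 [18, 18, 5],
 [4, 5, 42]].
Its characteristic polynomial (trace, sum of principal 2x2 minors, determinant of M give the coefficients) is
  p(λ) = det(λ I - M) = λ^3 - 87λ^2 + 2011λ - 6561.
No integer candidate from the rational root theorem (±divisors of 6561) is a root, so the roots are irrational. The cubic discriminant is Δ = 297100112 > 0, so there are three distinct real roots. p(3) = -1284 and p(4) = 155 have opposite signs, so a root lies in (3, 4); Newton's method refines it to λ ≈ 3.887. p(35) = 124 and p(36) = -261 have opposite signs, so a root lies in (35, 36); Newton's method refines it to λ ≈ 35.3113. p(47) = -404 and p(48) = 111 have opposite signs, so a root lies in (47, 48); Newton's method refines it to λ ≈ 47.8017. Check (Vieta): the three roots sum to 87, matching tr M = 87.
So the eigenvalues of A^T A are ≈ 3.887, 35.3113, 47.8017 (all ≥ 0, as they must be for A^T A). The largest is λ_max ≈ 47.8017, hence ||A||_2 = sqrt(λ_max) ≈ 6.9139.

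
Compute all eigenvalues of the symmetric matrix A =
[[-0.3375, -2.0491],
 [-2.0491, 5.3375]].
sigma(A) ≈ {-1, 6}

A is real symmetric, so its spectrum consists of real eigenvalues. Expanding the characteristic polynomial of the displayed matrix gives
  det(λ I - A) = p(λ) = λ^2 + (-5)λ + (-6).
Solving p(λ) = 0 yields eigenvalues ≈ -1, 6. (A is shown rounded to 4 decimals, so these recover the underlying integer eigenvalues to within that precision.)
Verification: the trace of A = 5 equals the sum of eigenvalues 5, and det(A) ≈ -6.0002 matches the eigenvalue product -6.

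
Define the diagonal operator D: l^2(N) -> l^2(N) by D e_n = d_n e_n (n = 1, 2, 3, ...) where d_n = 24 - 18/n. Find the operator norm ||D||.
||D|| = 24

For a diagonal operator on l^2 with entries d_n, ||D|| = sup_n |d_n|. Here d_1 = 6, d_2 = 15, ..., and d_n = 24 - 18/n increases monotonically toward 24. All terms lie in [6, 24), so |d_n| = d_n and the supremum is the limit 24, which is not attained by any individual d_n. Hence ||D|| = 24.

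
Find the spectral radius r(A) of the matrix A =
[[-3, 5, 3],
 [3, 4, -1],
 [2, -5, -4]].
r(A) = (2 + sqrt(180))/2 ≈ 7.7082

The eigenvalues of A are the roots of its characteristic polynomial. With M = A (coefficients from the trace, the sum of principal 2x2 minors, and det A):
  p(λ) = det(λ I - M) = λ^3 + 3λ^2 - 42λ - 44.
By the rational root theorem any rational root is an integer divisor of 44. Testing λ = -1: p(-1) = -1 + 3 + 42 - 44 = 0, so λ = -1 is a root. Dividing out (λ + 1) leaves p(λ) = (λ + 1)(λ^2 + 2λ - 44). For λ^2 + 2λ - 44 the discriminant is 180. It is nonnegative but not a perfect square, so the roots are real and irrational: λ = (-2 ± sqrt(180))/2 ≈ 5.7082, -7.7082.
Thus the eigenvalues (to 4 decimals) are 5.7082 (modulus 5.7082); -7.7082 (modulus 7.7082); -1 (modulus 1). The spectral radius is the largest modulus: r(A) = (2 + sqrt(180))/2 ≈ 7.7082. (Cross-check: r(A) ≤ ||A||_2 ≈ 9.464; equality holds whenever A is normal, though it can also hold for some non-normal A.)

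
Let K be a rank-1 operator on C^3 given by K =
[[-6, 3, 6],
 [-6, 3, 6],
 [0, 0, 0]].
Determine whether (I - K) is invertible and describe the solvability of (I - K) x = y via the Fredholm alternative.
(I - K) is invertible (det(I - K) = 4 ≠ 0), so for every y in C^3 the equation (I - K) x = y has a unique solution.

K has rank 1, so it is an outer product K = u v^T: every row of K is a multiple of one row vector. Reading off the entries, u = (3, 3, 0) and v = (-2, 1, 2) (row i of K equals u_i·v^T). A rank-one matrix u v^T satisfies K u = u (v·u) and kills the (2)-dimensional subspace v^⊥, so its characteristic polynomial is lambda^2 (lambda - v·u) with v·u = tr K = -3. Hence the eigenvalues of I - K are 1 (multiplicity 2) and 1 - (-3) = 4, so det(I - K) = 4. (Direct check: I - K =
[[7, -3, -6],
 [6, -2, -6],
 [0, 0, 1]]
has determinant 4.) The finite-dimensional Fredholm alternative says: either (I - K) is invertible, or ker(I - K) ≠ {0} and then range(I - K) = ker((I - K)^*)^⊥, with dim ker(I - K) = dim ker((I - K)^*). Since det(I - K) ≠ 0, 1 is not an eigenvalue of K and ker(I - K) = {0}, so we are in the first case: for every y there is a unique x = (I - K)^(-1) y. Explicitly, by the Sherman–Morrison formula, (I - u v^T)^(-1) = I + u v^T/(1 - v·u), i.e. (I - K)^(-1) = I + K/(4).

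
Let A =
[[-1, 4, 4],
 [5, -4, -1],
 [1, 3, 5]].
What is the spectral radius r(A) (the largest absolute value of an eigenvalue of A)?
r(A) ≈ 6.6079

The eigenvalues of A are the roots of its characteristic polynomial. With M = A (coefficients from the trace, the sum of principal 2x2 minors, and det A):
  p(λ) = det(λ I - M) = λ^3 - 42λ + 11.
No integer candidate from the rational root theorem (±divisors of 11) is a root, so the roots are irrational. The cubic discriminant is Δ = 293085 > 0, so there are three distinct real roots. p(-7) = -38 and p(-6) = 47 have opposite signs, so a root lies in (-7, -6); Newton's method refines it to λ ≈ -6.6079. p(0) = 11 and p(1) = -30 have opposite signs, so a root lies in (0, 1); Newton's method refines it to λ ≈ 0.2623. p(6) = -25 and p(7) = 60 have opposite signs, so a root lies in (6, 7); Newton's method refines it to λ ≈ 6.3456. Check (Vieta): the three roots sum to 0, matching tr M = 0.
Thus the eigenvalues (to 4 decimals) are -6.6079 (modulus 6.6079); 0.2623 (modulus 0.2623); 6.3456 (modulus 6.3456). The spectral radius is the largest modulus: r(A) ≈ 6.6079. (Cross-check: r(A) ≤ ||A||_2 ≈ 9.0721; equality holds whenever A is normal, though it can also hold for some non-normal A.)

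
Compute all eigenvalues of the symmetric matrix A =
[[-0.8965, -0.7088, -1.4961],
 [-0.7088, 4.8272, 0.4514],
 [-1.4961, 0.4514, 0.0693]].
sigma(A) ≈ {-2, 1, 5}

A is real symmetric, so its spectrum consists of real eigenvalues. Expanding the characteristic polynomial of the displayed matrix gives
  det(λ I - A) = p(λ) = λ^3 + (-4)λ^2 + (-7)λ + (10).
Solving p(λ) = 0 yields eigenvalues ≈ -2, 1, 5. (A is shown rounded to 4 decimals, so these recover the underlying integer eigenvalues to within that precision.)
Verification: the trace of A = 4 equals the sum of eigenvalues 4, and det(A) ≈ -9.9995 matches the eigenvalue product -10.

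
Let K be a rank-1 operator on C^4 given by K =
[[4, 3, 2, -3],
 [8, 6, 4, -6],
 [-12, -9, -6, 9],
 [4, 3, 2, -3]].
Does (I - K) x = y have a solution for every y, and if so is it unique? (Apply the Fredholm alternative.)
(I - K) is singular (det(I - K) = 0, i.e. 1 ∈ sigma(K)). (I - K) x = y is solvable iff y ⊥ ker((I - K)^*) = span{(4, 3, 2, -3)}, i.e. iff 4y_1 + 3y_2 + 2y_3 - 3y_4 = 0. When solvable, the solutions are x = y + c·(1, 2, -3, 1), c arbitrary (ker(I - K) = span{(1, 2, -3, 1)}, dimension 1).

K has rank 1, so it is an outer product K = u v^T: every row of K is a multiple of one row vector. Reading off the entries, u = (1, 2, -3, 1) and v = (4, 3, 2, -3) (row i of K equals u_i·v^T). A rank-one matrix u v^T satisfies K u = u (v·u) and kills the (3)-dimensional subspace v^⊥, so its characteristic polynomial is lambda^3 (lambda - v·u) with v·u = tr K = 1. Hence the eigenvalues of I - K are 1 (multiplicity 3) and 1 - (1) = 0, so det(I - K) = 0. (Direct check: I - K =
[[-3, -3, -2, 3],
 [-8, -5, -4, 6],
 [12, 9, 7, -9],
 [-4, -3, -2, 4]]
has determinant 0.) So 1 is an eigenvalue of K and (I - K) is not invertible. The finite-dimensional Fredholm alternative says: either (I - K) is invertible, or ker(I - K) ≠ {0} and then range(I - K) = ker((I - K)^*)^⊥, with dim ker(I - K) = dim ker((I - K)^*). We are in the second case, so we need both kernels. Kernel of I - K: (I - K) u = u - u (v·u) = u - u = 0, so ker(I - K) = span{u} = span{(1, 2, -3, 1)} (it is exactly 1-dimensional because rank(I - K) = 3). Kernel of the adjoint: K is real, so (I - K)^* = I - K^T = I - v u^T, and (I - v u^T) v = v - v (u·v) = 0; hence ker((I - K)^*) = span{v} = span{(4, 3, 2, -3)}. Therefore (I - K) x = y is solvable iff <y, v> = 0, i.e. iff 4y_1 + 3y_2 + 2y_3 - 3y_4 = 0. When this holds, K y = u (v·y) = 0, so (I - K) y = y and x = y is a particular solution; the full solution set is the line x = y + c·u = y + c·(1, 2, -3, 1), c ∈ C.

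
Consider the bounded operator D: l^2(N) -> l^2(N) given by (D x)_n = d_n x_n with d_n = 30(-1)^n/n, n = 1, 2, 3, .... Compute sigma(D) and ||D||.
sigma(D) = {30(-1)^n/n : n ≥ 1} ∪ {0}; ||D|| = 30

A bounded diagonal operator on l^2 with diagonal entries d_n has spectrum equal to the closure of {d_n : n ≥ 1}: every d_n is an eigenvalue (with eigenvector e_n), so {d_n} ⊂ sigma(D); the spectrum is closed, so its closure is too; and for lambda not in the closure, (D - lambda I) has bounded inverse (the diagonal entries 1/(d_n - lambda) are bounded). For our sequence d_n = 30(-1)^n/n, n = 1, 2, 3, ...:
  - {d_n} = {30(-1)^n/n : n ≥ 1}; the only limit point is 0
  - closure = {30(-1)^n/n : n ≥ 1} ∪ {0}
For the norm: a diagonal operator has ||D|| = sup_n |d_n|. Here |d_n| = 30/n is decreasing, so sup_n |d_n| = |d_1| = 30. So ||D|| = 30.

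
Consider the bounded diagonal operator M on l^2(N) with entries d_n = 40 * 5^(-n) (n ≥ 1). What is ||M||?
||M|| = 8 (attained at n = 1)

For M diagonal, ||M|| = sup_n |d_n|. The sequence d_n = 40 * 5^(-n) is positive and strictly decreasing (ratio 5^(-1) < 1), so the supremum is d_1 = 40/5 = 8. Hence ||M|| = 8.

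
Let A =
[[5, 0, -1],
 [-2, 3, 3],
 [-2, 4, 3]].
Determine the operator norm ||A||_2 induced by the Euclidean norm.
||A||_2 ≈ 7.7782 (= sqrt(largest eigenvalue of A^T A))

||A||_2 = sigma_max(A) = sqrt(lambda_max(A^T A)). Form the symmetric matrix M = A^T A =
[[33, -14, -17],
 [-14, 25, 21],
 [-17, 21, 19]].
Its characteristic polynomial (trace, sum of principal 2x2 minors, determinant of M give the coefficients) is
  p(λ) = det(λ I - M) = λ^3 - 77λ^2 + 1001λ - 169.
No integer candidate from the rational root theorem (±divisors of 169) is a root, so the roots are irrational. The cubic discriminant is Δ = 1853932704 > 0, so there are three distinct real roots. p(0) = -169 and p(1) = 756 have opposite signs, so a root lies in (0, 1); Newton's method refines it to λ ≈ 0.1711. p(16) = 231 and p(17) = -492 have opposite signs, so a root lies in (16, 17); Newton's method refines it to λ ≈ 16.3279. p(60) = -1309 and p(61) = 1356 have opposite signs, so a root lies in (60, 61); Newton's method refines it to λ ≈ 60.501. Check (Vieta): the three roots sum to 77, matching tr M = 77.
So the eigenvalues of A^T A are ≈ 0.1711, 16.3279, 60.501 (all ≥ 0, as they must be for A^T A). The largest is λ_max ≈ 60.501, hence ||A||_2 = sqrt(λ_max) ≈ 7.7782.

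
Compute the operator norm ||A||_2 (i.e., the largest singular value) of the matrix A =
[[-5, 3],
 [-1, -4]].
||A||_2 = sqrt((51 + sqrt(485))/2) ≈ 6.0425 (= sqrt(largest eigenvalue of A^T A))

||A||_2 = sigma_max(A) = sqrt(lambda_max(A^T A)). Form the symmetric matrix M = A^T A =
[[26, -11],
 [-11, 25]].
Its characteristic polynomial (trace, determinant of M give the coefficients) is
  p(λ) = det(λ I - M) = λ^2 - 51λ + 529.
For λ^2 - 51λ + 529 the discriminant is 485. It is nonnegative but not a perfect square, so the roots are real and irrational: λ = (51 ± sqrt(485))/2 ≈ 36.5114, 14.4886.
So the eigenvalues of A^T A are ≈ 14.4886, 36.5114 (all ≥ 0, as they must be for A^T A). The largest is λ_max = (51 + sqrt(485))/2 ≈ 36.5114, hence ||A||_2 = sqrt(λ_max) = sqrt((51 + sqrt(485))/2) ≈ 6.0425.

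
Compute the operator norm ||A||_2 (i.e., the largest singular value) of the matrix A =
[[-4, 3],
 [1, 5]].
||A||_2 = sqrt((51 + sqrt(485))/2) ≈ 6.0425 (= sqrt(largest eigenvalue of A^T A))

||A||_2 = sigma_max(A) = sqrt(lambda_max(A^T A)). Form the symmetric matrix M = A^T A =
[[17, -7],
 [-7, 34]].
Its characteristic polynomial (trace, determinant of M give the coefficients) is
  p(λ) = det(λ I - M) = λ^2 - 51λ + 529.
For λ^2 - 51λ + 529 the discriminant is 485. It is nonnegative but not a perfect square, so the roots are real and irrational: λ = (51 ± sqrt(485))/2 ≈ 36.5114, 14.4886.
So the eigenvalues of A^T A are ≈ 14.4886, 36.5114 (all ≥ 0, as they must be for A^T A). The largest is λ_max = (51 + sqrt(485))/2 ≈ 36.5114, hence ||A||_2 = sqrt(λ_max) = sqrt((51 + sqrt(485))/2) ≈ 6.0425.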